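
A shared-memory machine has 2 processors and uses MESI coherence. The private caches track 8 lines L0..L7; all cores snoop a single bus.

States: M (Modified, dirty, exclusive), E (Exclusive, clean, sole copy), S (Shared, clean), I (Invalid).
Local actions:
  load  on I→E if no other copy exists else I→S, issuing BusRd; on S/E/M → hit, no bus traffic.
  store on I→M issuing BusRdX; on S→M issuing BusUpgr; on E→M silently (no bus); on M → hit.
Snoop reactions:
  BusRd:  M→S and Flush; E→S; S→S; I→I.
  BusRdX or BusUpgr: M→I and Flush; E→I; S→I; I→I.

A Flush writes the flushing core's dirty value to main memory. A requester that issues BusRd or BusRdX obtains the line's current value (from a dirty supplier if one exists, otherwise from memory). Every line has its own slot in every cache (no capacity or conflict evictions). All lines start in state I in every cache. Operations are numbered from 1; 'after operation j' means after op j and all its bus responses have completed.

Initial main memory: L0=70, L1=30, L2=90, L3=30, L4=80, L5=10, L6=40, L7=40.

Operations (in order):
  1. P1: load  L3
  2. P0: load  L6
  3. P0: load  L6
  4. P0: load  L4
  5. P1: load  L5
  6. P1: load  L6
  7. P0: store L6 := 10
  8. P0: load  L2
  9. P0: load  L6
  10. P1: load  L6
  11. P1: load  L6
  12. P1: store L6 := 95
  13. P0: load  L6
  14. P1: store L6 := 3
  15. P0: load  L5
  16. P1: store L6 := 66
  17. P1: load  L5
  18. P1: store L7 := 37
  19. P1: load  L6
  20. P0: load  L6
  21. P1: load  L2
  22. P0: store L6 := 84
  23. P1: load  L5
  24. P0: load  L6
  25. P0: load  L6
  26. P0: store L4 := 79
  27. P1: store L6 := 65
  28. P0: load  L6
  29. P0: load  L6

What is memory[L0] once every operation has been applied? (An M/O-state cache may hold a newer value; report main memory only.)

memory[L0] = 70

[1] P1: load  L3 | P0:I, P1:E(30) | bus: BusRd
[2] P0: load  L6 | P0:E(40), P1:I | bus: BusRd
[3] P0: load  L6 | P0:E(40), P1:I | bus: none
[4] P0: load  L4 | P0:E(80), P1:I | bus: BusRd
[5] P1: load  L5 | P0:I, P1:E(10) | bus: BusRd
[6] P1: load  L6 | P0:S(40), P1:S(40) | bus: BusRd
[7] P0: store L6 := 10 | P0:M(10), P1:I | bus: BusUpgr
[8] P0: load  L2 | P0:E(90), P1:I | bus: BusRd
[9] P0: load  L6 | P0:M(10), P1:I | bus: none
[10] P1: load  L6 | P0:S(10), P1:S(10) | bus: BusRd,Flush
[11] P1: load  L6 | P0:S(10), P1:S(10) | bus: none
[12] P1: store L6 := 95 | P0:I, P1:M(95) | bus: BusUpgr
[13] P0: load  L6 | P0:S(95), P1:S(95) | bus: BusRd,Flush
[14] P1: store L6 := 3 | P0:I, P1:M(3) | bus: BusUpgr
[15] P0: load  L5 | P0:S(10), P1:S(10) | bus: BusRd
[16] P1: store L6 := 66 | P0:I, P1:M(66) | bus: none
[17] P1: load  L5 | P0:S(10), P1:S(10) | bus: none
[18] P1: store L7 := 37 | P0:I, P1:M(37) | bus: BusRdX
[19] P1: load  L6 | P0:I, P1:M(66) | bus: none
[20] P0: load  L6 | P0:S(66), P1:S(66) | bus: BusRd,Flush
[21] P1: load  L2 | P0:S(90), P1:S(90) | bus: BusRd
[22] P0: store L6 := 84 | P0:M(84), P1:I | bus: BusUpgr
[23] P1: load  L5 | P0:S(10), P1:S(10) | bus: none
[24] P0: load  L6 | P0:M(84), P1:I | bus: none
[25] P0: load  L6 | P0:M(84), P1:I | bus: none
[26] P0: store L4 := 79 | P0:M(79), P1:I | bus: none
[27] P1: store L6 := 65 | P0:I, P1:M(65) | bus: BusRdX,Flush
[28] P0: load  L6 | P0:S(65), P1:S(65) | bus: BusRd,Flush
[29] P0: load  L6 | P0:S(65), P1:S(65) | bus: none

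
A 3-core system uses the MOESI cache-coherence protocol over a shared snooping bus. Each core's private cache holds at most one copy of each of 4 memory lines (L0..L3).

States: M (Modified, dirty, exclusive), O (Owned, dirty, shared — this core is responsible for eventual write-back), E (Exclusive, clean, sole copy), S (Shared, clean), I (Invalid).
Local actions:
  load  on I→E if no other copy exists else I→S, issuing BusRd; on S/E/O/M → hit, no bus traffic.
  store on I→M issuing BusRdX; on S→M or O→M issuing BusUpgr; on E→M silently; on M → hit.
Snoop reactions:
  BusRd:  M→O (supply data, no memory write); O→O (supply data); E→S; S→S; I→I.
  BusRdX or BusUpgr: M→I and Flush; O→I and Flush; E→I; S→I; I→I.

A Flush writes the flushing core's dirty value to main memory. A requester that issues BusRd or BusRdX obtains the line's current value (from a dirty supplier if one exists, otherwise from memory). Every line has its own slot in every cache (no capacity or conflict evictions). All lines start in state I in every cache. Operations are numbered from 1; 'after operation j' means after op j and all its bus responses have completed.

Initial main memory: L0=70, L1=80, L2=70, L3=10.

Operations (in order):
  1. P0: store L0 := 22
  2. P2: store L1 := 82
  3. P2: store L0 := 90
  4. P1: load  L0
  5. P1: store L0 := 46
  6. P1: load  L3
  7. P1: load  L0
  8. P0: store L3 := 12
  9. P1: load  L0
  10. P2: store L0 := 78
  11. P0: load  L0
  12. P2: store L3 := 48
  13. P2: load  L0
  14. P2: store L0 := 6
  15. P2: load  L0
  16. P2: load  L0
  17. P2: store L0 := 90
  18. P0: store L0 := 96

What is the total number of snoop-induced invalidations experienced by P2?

invalidations = 2

[1] P0: store L0 := 22 | P0:M(22), P1:I, P2:I | bus: BusRdX
[2] P2: store L1 := 82 | P0:I, P1:I, P2:M(82) | bus: BusRdX
[3] P2: store L0 := 90 | P0:I, P1:I, P2:M(90) | bus: BusRdX,Flush
[4] P1: load  L0 | P0:I, P1:S(90), P2:O(90) | bus: BusRd
[5] P1: store L0 := 46 | P0:I, P1:M(46), P2:I | bus: BusUpgr,Flush
[6] P1: load  L3 | P0:I, P1:E(10), P2:I | bus: BusRd
[7] P1: load  L0 | P0:I, P1:M(46), P2:I | bus: none
[8] P0: store L3 := 12 | P0:M(12), P1:I, P2:I | bus: BusRdX
[9] P1: load  L0 | P0:I, P1:M(46), P2:I | bus: none
[10] P2: store L0 := 78 | P0:I, P1:I, P2:M(78) | bus: BusRdX,Flush
[11] P0: load  L0 | P0:S(78), P1:I, P2:O(78) | bus: BusRd
[12] P2: store L3 := 48 | P0:I, P1:I, P2:M(48) | bus: BusRdX,Flush
[13] P2: load  L0 | P0:S(78), P1:I, P2:O(78) | bus: none
[14] P2: store L0 := 6 | P0:I, P1:I, P2:M(6) | bus: BusUpgr
[15] P2: load  L0 | P0:I, P1:I, P2:M(6) | bus: none
[16] P2: load  L0 | P0:I, P1:I, P2:M(6) | bus: none
[17] P2: store L0 := 90 | P0:I, P1:I, P2:M(90) | bus: none
[18] P0: store L0 := 96 | P0:M(96), P1:I, P2:I | bus: BusRdX,Flush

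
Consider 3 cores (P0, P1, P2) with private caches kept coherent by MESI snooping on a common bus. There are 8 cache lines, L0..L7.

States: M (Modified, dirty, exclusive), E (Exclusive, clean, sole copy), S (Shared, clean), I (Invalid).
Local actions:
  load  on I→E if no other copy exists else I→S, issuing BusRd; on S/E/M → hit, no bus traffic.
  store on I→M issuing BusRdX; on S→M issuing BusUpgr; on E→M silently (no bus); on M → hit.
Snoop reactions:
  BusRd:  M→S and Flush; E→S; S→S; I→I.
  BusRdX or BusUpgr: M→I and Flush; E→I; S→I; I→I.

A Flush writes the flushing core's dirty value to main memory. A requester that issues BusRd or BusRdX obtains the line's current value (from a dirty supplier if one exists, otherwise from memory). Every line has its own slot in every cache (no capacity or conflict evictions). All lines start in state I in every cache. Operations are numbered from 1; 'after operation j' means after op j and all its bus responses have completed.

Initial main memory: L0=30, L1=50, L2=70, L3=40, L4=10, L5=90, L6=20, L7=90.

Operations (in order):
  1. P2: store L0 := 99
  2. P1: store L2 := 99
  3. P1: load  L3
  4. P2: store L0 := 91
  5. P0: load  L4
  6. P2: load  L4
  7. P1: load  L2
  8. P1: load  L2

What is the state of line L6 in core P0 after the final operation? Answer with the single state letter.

state = I

step 1: P2: store L0 := 99  ⟶  IIM  (L0)  txn=BusRdX  M[L0]=30
step 2: P1: store L2 := 99  ⟶  IMI  (L2)  txn=BusRdX  M[L2]=70
step 3: P1: load  L3  ⟶  IEI  (L3)  txn=BusRd  M[L3]=40
step 4: P2: store L0 := 91  ⟶  IIM  (L0)  txn=∅  M[L0]=30
step 5: P0: load  L4  ⟶  EII  (L4)  txn=BusRd  M[L4]=10
step 6: P2: load  L4  ⟶  SIS  (L4)  txn=BusRd  M[L4]=10
step 7: P1: load  L2  ⟶  IMI  (L2)  txn=∅  M[L2]=70
step 8: P1: load  L2  ⟶  IMI  (L2)  txn=∅  M[L2]=70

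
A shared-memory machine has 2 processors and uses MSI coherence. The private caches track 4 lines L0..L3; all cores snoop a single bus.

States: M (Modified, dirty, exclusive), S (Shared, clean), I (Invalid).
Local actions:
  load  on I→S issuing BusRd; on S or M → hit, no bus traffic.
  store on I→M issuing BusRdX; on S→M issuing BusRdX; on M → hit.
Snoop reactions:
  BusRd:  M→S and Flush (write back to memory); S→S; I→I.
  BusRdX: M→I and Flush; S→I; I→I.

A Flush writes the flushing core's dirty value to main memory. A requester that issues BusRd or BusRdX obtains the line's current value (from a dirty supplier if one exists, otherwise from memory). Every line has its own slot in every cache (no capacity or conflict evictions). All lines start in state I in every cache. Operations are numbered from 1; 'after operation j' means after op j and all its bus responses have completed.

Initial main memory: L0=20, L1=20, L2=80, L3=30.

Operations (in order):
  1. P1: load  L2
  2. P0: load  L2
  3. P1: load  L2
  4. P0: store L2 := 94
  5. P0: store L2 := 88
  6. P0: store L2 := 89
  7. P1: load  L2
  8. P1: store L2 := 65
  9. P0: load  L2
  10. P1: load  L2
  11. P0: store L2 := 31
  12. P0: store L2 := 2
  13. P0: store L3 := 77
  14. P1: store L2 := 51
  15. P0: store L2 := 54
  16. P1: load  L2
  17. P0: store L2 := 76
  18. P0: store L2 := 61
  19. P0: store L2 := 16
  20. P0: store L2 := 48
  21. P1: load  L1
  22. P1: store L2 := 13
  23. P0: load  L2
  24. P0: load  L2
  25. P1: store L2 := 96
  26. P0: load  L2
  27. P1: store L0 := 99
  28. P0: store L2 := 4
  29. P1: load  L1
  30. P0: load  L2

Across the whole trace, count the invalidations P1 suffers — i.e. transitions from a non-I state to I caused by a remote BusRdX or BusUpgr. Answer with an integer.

1. P1: load  L2  bus=[BusRd]  L2: P0=I P1=S  mem[L2]=80
2. P0: load  L2  bus=[BusRd]  L2: P0=S P1=S  mem[L2]=80
3. P1: load  L2  bus=[-]  L2: P0=S P1=S  mem[L2]=80
4. P0: store L2 := 94  bus=[BusRdX]  L2: P0=M P1=I  mem[L2]=80
5. P0: store L2 := 88  bus=[-]  L2: P0=M P1=I  mem[L2]=80
6. P0: store L2 := 89  bus=[-]  L2: P0=M P1=I  mem[L2]=80
7. P1: load  L2  bus=[BusRd,Flush]  L2: P0=S P1=S  mem[L2]=89
8. P1: store L2 := 65  bus=[BusRdX]  L2: P0=I P1=M  mem[L2]=89
9. P0: load  L2  bus=[BusRd,Flush]  L2: P0=S P1=S  mem[L2]=65
10. P1: load  L2  bus=[-]  L2: P0=S P1=S  mem[L2]=65
11. P0: store L2 := 31  bus=[BusRdX]  L2: P0=M P1=I  mem[L2]=65
12. P0: store L2 := 2  bus=[-]  L2: P0=M P1=I  mem[L2]=65
13. P0: store L3 := 77  bus=[BusRdX]  L3: P0=M P1=I  mem[L3]=30
14. P1: store L2 := 51  bus=[BusRdX,Flush]  L2: P0=I P1=M  mem[L2]=2
15. P0: store L2 := 54  bus=[BusRdX,Flush]  L2: P0=M P1=I  mem[L2]=51
16. P1: load  L2  bus=[BusRd,Flush]  L2: P0=S P1=S  mem[L2]=54
17. P0: store L2 := 76  bus=[BusRdX]  L2: P0=M P1=I  mem[L2]=54
18. P0: store L2 := 61  bus=[-]  L2: P0=M P1=I  mem[L2]=54
19. P0: store L2 := 16  bus=[-]  L2: P0=M P1=I  mem[L2]=54
20. P0: store L2 := 48  bus=[-]  L2: P0=M P1=I  mem[L2]=54
21. P1: load  L1  bus=[BusRd]  L1: P0=I P1=S  mem[L1]=20
22. P1: store L2 := 13  bus=[BusRdX,Flush]  L2: P0=I P1=M  mem[L2]=48
23. P0: load  L2  bus=[BusRd,Flush]  L2: P0=S P1=S  mem[L2]=13
24. P0: load  L2  bus=[-]  L2: P0=S P1=S  mem[L2]=13
25. P1: store L2 := 96  bus=[BusRdX]  L2: P0=I P1=M  mem[L2]=13
26. P0: load  L2  bus=[BusRd,Flush]  L2: P0=S P1=S  mem[L2]=96
27. P1: store L0 := 99  bus=[BusRdX]  L0: P0=I P1=M  mem[L0]=20
28. P0: store L2 := 4  bus=[BusRdX]  L2: P0=M P1=I  mem[L2]=96
29. P1: load  L1  bus=[-]  L1: P0=I P1=S  mem[L1]=20
30. P0: load  L2  bus=[-]  L2: P0=M P1=I  mem[L2]=96

invalidations = 5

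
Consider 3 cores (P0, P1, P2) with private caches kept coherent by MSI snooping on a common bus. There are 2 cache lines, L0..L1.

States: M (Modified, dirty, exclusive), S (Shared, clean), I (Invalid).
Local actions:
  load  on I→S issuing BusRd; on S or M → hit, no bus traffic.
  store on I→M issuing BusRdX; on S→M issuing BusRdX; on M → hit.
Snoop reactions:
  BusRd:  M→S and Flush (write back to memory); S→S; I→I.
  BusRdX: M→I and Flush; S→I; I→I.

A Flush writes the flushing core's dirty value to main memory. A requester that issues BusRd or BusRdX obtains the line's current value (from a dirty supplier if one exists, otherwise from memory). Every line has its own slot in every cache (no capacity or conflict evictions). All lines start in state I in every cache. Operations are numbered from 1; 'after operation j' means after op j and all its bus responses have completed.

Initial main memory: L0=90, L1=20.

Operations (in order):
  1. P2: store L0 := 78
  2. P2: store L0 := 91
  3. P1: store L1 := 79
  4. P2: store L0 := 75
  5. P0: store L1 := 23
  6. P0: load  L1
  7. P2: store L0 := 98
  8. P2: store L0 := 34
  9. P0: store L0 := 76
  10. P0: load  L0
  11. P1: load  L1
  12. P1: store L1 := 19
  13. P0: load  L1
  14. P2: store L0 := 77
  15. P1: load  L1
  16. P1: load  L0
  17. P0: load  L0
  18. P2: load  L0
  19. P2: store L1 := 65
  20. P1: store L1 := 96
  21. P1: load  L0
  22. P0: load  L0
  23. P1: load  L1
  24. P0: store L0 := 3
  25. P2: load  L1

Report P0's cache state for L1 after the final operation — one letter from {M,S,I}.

state = I

  op1 P2: store L0 := 78 → I/I/M on L0; bus BusRdX; mem=90
  op2 P2: store L0 := 91 → I/I/M on L0; bus (none); mem=90
  op3 P1: store L1 := 79 → I/M/I on L1; bus BusRdX; mem=20
  op4 P2: store L0 := 75 → I/I/M on L0; bus (none); mem=90
  op5 P0: store L1 := 23 → M/I/I on L1; bus BusRdX Flush; mem=79
  op6 P0: load  L1 → M/I/I on L1; bus (none); mem=79
  op7 P2: store L0 := 98 → I/I/M on L0; bus (none); mem=90
  op8 P2: store L0 := 34 → I/I/M on L0; bus (none); mem=90
  op9 P0: store L0 := 76 → M/I/I on L0; bus BusRdX Flush; mem=34
  op10 P0: load  L0 → M/I/I on L0; bus (none); mem=34
  op11 P1: load  L1 → S/S/I on L1; bus BusRd Flush; mem=23
  op12 P1: store L1 := 19 → I/M/I on L1; bus BusRdX; mem=23
  op13 P0: load  L1 → S/S/I on L1; bus BusRd Flush; mem=19
  op14 P2: store L0 := 77 → I/I/M on L0; bus BusRdX Flush; mem=76
  op15 P1: load  L1 → S/S/I on L1; bus (none); mem=19
  op16 P1: load  L0 → I/S/S on L0; bus BusRd Flush; mem=77
  op17 P0: load  L0 → S/S/S on L0; bus BusRd; mem=77
  op18 P2: load  L0 → S/S/S on L0; bus (none); mem=77
  op19 P2: store L1 := 65 → I/I/M on L1; bus BusRdX; mem=19
  op20 P1: store L1 := 96 → I/M/I on L1; bus BusRdX Flush; mem=65
  op21 P1: load  L0 → S/S/S on L0; bus (none); mem=77
  op22 P0: load  L0 → S/S/S on L0; bus (none); mem=77
  op23 P1: load  L1 → I/M/I on L1; bus (none); mem=65
  op24 P0: store L0 := 3 → M/I/I on L0; bus BusRdX; mem=77
  op25 P2: load  L1 → I/S/S on L1; bus BusRd Flush; mem=96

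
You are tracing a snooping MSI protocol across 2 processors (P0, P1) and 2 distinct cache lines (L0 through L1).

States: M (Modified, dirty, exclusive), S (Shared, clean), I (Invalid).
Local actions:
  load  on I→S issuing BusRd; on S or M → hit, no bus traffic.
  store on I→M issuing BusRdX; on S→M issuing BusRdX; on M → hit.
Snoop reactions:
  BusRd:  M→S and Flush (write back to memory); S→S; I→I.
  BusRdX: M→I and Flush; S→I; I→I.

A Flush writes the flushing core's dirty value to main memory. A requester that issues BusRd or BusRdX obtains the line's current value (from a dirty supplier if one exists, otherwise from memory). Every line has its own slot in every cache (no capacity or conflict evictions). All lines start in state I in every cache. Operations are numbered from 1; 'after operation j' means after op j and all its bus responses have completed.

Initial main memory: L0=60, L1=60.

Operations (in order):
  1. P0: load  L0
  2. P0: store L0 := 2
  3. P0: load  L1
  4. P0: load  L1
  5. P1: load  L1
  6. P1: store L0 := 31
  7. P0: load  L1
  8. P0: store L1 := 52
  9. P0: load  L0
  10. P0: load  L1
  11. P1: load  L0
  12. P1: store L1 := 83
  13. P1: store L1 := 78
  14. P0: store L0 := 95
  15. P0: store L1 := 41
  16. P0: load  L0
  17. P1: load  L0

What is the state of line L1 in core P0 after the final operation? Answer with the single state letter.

  op1 P0: load  L0 → S/I on L0; bus BusRd; mem=60
  op2 P0: store L0 := 2 → M/I on L0; bus BusRdX; mem=60
  op3 P0: load  L1 → S/I on L1; bus BusRd; mem=60
  op4 P0: load  L1 → S/I on L1; bus (none); mem=60
  op5 P1: load  L1 → S/S on L1; bus BusRd; mem=60
  op6 P1: store L0 := 31 → I/M on L0; bus BusRdX Flush; mem=2
  op7 P0: load  L1 → S/S on L1; bus (none); mem=60
  op8 P0: store L1 := 52 → M/I on L1; bus BusRdX; mem=60
  op9 P0: load  L0 → S/S on L0; bus BusRd Flush; mem=31
  op10 P0: load  L1 → M/I on L1; bus (none); mem=60
  op11 P1: load  L0 → S/S on L0; bus (none); mem=31
  op12 P1: store L1 := 83 → I/M on L1; bus BusRdX Flush; mem=52
  op13 P1: store L1 := 78 → I/M on L1; bus (none); mem=52
  op14 P0: store L0 := 95 → M/I on L0; bus BusRdX; mem=31
  op15 P0: store L1 := 41 → M/I on L1; bus BusRdX Flush; mem=78
  op16 P0: load  L0 → M/I on L0; bus (none); mem=31
  op17 P1: load  L0 → S/S on L0; bus BusRd Flush; mem=95

state = M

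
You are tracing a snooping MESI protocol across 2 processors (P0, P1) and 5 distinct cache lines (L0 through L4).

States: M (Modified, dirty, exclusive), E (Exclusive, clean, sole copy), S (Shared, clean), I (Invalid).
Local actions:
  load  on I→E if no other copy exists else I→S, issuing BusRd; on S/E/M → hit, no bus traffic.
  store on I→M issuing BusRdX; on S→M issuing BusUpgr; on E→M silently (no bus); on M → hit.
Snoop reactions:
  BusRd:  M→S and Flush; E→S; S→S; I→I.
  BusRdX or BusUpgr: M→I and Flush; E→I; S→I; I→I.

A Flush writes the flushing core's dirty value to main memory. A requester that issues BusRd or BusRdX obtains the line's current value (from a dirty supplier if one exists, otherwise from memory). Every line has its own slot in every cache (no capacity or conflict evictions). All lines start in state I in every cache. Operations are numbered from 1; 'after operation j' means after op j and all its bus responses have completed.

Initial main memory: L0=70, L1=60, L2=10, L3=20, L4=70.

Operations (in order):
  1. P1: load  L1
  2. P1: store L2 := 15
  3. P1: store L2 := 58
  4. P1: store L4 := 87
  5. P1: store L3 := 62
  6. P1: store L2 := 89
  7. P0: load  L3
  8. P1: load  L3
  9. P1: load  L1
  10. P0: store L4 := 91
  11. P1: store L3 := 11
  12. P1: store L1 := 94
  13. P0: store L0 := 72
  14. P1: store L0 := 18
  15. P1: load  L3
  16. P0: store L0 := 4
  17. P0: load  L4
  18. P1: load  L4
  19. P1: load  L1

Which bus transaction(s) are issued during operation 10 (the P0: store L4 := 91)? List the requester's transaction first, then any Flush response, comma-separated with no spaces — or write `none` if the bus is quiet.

  op1 P1: load  L1 → I/E on L1; bus BusRd; mem=60
  op2 P1: store L2 := 15 → I/M on L2; bus BusRdX; mem=10
  op3 P1: store L2 := 58 → I/M on L2; bus (none); mem=10
  op4 P1: store L4 := 87 → I/M on L4; bus BusRdX; mem=70
  op5 P1: store L3 := 62 → I/M on L3; bus BusRdX; mem=20
  op6 P1: store L2 := 89 → I/M on L2; bus (none); mem=10
  op7 P0: load  L3 → S/S on L3; bus BusRd Flush; mem=62
  op8 P1: load  L3 → S/S on L3; bus (none); mem=62
  op9 P1: load  L1 → I/E on L1; bus (none); mem=60
  op10 P0: store L4 := 91 → M/I on L4; bus BusRdX Flush; mem=87
  op11 P1: store L3 := 11 → I/M on L3; bus BusUpgr; mem=62
  op12 P1: store L1 := 94 → I/M on L1; bus (none); mem=60
  op13 P0: store L0 := 72 → M/I on L0; bus BusRdX; mem=70
  op14 P1: store L0 := 18 → I/M on L0; bus BusRdX Flush; mem=72
  op15 P1: load  L3 → I/M on L3; bus (none); mem=62
  op16 P0: store L0 := 4 → M/I on L0; bus BusRdX Flush; mem=18
  op17 P0: load  L4 → M/I on L4; bus (none); mem=87
  op18 P1: load  L4 → S/S on L4; bus BusRd Flush; mem=91
  op19 P1: load  L1 → I/M on L1; bus (none); mem=60

bus = BusRdX,Flush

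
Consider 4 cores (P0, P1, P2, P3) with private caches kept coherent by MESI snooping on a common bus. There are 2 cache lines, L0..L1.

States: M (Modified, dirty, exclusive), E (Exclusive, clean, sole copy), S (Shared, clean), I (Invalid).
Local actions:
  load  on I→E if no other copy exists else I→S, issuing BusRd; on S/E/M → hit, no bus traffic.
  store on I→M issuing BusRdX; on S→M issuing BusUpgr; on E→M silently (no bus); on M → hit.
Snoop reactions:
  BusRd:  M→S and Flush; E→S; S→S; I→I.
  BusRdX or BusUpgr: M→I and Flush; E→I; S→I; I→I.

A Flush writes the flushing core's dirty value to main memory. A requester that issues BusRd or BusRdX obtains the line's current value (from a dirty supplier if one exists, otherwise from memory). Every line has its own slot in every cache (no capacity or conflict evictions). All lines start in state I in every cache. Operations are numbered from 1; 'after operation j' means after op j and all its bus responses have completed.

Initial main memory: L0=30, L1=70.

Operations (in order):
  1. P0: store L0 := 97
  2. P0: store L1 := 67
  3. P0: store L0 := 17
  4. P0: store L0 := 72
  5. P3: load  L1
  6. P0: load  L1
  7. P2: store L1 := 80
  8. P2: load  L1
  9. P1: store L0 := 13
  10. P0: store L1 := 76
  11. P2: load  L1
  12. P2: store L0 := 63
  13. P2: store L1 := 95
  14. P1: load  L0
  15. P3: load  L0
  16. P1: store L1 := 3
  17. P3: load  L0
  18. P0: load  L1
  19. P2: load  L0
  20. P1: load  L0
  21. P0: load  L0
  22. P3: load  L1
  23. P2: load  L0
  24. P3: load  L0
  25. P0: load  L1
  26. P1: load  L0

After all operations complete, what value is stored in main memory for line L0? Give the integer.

  op1 P0: store L0 := 97 → M/I/I/I on L0; bus BusRdX; mem=30
  op2 P0: store L1 := 67 → M/I/I/I on L1; bus BusRdX; mem=70
  op3 P0: store L0 := 17 → M/I/I/I on L0; bus (none); mem=30
  op4 P0: store L0 := 72 → M/I/I/I on L0; bus (none); mem=30
  op5 P3: load  L1 → S/I/I/S on L1; bus BusRd Flush; mem=67
  op6 P0: load  L1 → S/I/I/S on L1; bus (none); mem=67
  op7 P2: store L1 := 80 → I/I/M/I on L1; bus BusRdX; mem=67
  op8 P2: load  L1 → I/I/M/I on L1; bus (none); mem=67
  op9 P1: store L0 := 13 → I/M/I/I on L0; bus BusRdX Flush; mem=72
  op10 P0: store L1 := 76 → M/I/I/I on L1; bus BusRdX Flush; mem=80
  op11 P2: load  L1 → S/I/S/I on L1; bus BusRd Flush; mem=76
  op12 P2: store L0 := 63 → I/I/M/I on L0; bus BusRdX Flush; mem=13
  op13 P2: store L1 := 95 → I/I/M/I on L1; bus BusUpgr; mem=76
  op14 P1: load  L0 → I/S/S/I on L0; bus BusRd Flush; mem=63
  op15 P3: load  L0 → I/S/S/S on L0; bus BusRd; mem=63
  op16 P1: store L1 := 3 → I/M/I/I on L1; bus BusRdX Flush; mem=95
  op17 P3: load  L0 → I/S/S/S on L0; bus (none); mem=63
  op18 P0: load  L1 → S/S/I/I on L1; bus BusRd Flush; mem=3
  op19 P2: load  L0 → I/S/S/S on L0; bus (none); mem=63
  op20 P1: load  L0 → I/S/S/S on L0; bus (none); mem=63
  op21 P0: load  L0 → S/S/S/S on L0; bus BusRd; mem=63
  op22 P3: load  L1 → S/S/I/S on L1; bus BusRd; mem=3
  op23 P2: load  L0 → S/S/S/S on L0; bus (none); mem=63
  op24 P3: load  L0 → S/S/S/S on L0; bus (none); mem=63
  op25 P0: load  L1 → S/S/I/S on L1; bus (none); mem=3
  op26 P1: load  L0 → S/S/S/S on L0; bus (none); mem=63

memory[L0] = 63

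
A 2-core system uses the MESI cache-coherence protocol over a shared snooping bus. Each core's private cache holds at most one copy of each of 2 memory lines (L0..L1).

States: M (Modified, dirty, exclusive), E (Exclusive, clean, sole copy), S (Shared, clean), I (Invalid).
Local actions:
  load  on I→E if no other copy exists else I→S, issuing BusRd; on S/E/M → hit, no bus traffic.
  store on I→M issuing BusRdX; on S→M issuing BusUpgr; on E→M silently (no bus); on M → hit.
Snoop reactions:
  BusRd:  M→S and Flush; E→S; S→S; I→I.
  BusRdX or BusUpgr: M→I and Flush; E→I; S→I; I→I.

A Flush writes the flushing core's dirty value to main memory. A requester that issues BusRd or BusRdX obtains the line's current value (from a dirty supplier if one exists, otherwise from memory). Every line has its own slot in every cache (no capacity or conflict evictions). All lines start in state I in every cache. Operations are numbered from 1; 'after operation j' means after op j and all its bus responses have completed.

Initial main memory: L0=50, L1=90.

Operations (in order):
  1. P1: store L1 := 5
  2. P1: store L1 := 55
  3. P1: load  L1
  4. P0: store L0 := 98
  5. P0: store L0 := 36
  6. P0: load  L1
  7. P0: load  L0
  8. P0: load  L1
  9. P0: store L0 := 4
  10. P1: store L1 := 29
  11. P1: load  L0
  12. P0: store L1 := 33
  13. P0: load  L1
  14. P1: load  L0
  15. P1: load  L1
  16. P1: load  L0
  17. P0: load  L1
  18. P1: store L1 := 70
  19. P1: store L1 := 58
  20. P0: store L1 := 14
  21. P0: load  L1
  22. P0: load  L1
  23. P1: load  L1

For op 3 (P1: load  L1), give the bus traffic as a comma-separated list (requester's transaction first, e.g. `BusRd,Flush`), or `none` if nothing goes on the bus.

[1] P1: store L1 := 5 | P0:I, P1:M(5) | bus: BusRdX
[2] P1: store L1 := 55 | P0:I, P1:M(55) | bus: none
[3] P1: load  L1 | P0:I, P1:M(55) | bus: none
[4] P0: store L0 := 98 | P0:M(98), P1:I | bus: BusRdX
[5] P0: store L0 := 36 | P0:M(36), P1:I | bus: none
[6] P0: load  L1 | P0:S(55), P1:S(55) | bus: BusRd,Flush
[7] P0: load  L0 | P0:M(36), P1:I | bus: none
[8] P0: load  L1 | P0:S(55), P1:S(55) | bus: none
[9] P0: store L0 := 4 | P0:M(4), P1:I | bus: none
[10] P1: store L1 := 29 | P0:I, P1:M(29) | bus: BusUpgr
[11] P1: load  L0 | P0:S(4), P1:S(4) | bus: BusRd,Flush
[12] P0: store L1 := 33 | P0:M(33), P1:I | bus: BusRdX,Flush
[13] P0: load  L1 | P0:M(33), P1:I | bus: none
[14] P1: load  L0 | P0:S(4), P1:S(4) | bus: none
[15] P1: load  L1 | P0:S(33), P1:S(33) | bus: BusRd,Flush
[16] P1: load  L0 | P0:S(4), P1:S(4) | bus: none
[17] P0: load  L1 | P0:S(33), P1:S(33) | bus: none
[18] P1: store L1 := 70 | P0:I, P1:M(70) | bus: BusUpgr
[19] P1: store L1 := 58 | P0:I, P1:M(58) | bus: none
[20] P0: store L1 := 14 | P0:M(14), P1:I | bus: BusRdX,Flush
[21] P0: load  L1 | P0:M(14), P1:I | bus: none
[22] P0: load  L1 | P0:M(14), P1:I | bus: none
[23] P1: load  L1 | P0:S(14), P1:S(14) | bus: BusRd,Flush

bus = none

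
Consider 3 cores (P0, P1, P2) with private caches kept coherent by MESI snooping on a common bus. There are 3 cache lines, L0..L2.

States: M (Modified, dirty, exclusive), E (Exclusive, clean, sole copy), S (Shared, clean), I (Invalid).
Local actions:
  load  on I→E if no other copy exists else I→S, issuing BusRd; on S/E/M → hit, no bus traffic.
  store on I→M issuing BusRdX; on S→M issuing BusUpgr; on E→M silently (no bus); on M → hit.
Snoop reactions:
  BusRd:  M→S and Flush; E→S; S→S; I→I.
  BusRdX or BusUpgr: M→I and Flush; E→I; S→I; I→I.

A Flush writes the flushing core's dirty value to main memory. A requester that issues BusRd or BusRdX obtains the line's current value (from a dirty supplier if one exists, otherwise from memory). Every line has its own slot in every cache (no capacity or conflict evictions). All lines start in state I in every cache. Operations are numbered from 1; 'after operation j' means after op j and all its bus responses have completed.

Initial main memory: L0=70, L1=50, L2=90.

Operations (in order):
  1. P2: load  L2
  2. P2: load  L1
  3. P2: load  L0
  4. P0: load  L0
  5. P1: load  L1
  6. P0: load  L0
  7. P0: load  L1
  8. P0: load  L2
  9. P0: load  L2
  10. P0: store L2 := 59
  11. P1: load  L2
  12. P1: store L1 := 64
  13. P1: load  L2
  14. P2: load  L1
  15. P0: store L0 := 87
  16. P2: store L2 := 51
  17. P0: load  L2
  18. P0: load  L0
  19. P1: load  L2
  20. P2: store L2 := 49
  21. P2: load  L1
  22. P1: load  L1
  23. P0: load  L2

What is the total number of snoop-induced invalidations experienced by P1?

invalidations = 2

step 1: P2: load  L2  ⟶  IIE  (L2)  txn=BusRd  M[L2]=90
step 2: P2: load  L1  ⟶  IIE  (L1)  txn=BusRd  M[L1]=50
step 3: P2: load  L0  ⟶  IIE  (L0)  txn=BusRd  M[L0]=70
step 4: P0: load  L0  ⟶  SIS  (L0)  txn=BusRd  M[L0]=70
step 5: P1: load  L1  ⟶  ISS  (L1)  txn=BusRd  M[L1]=50
step 6: P0: load  L0  ⟶  SIS  (L0)  txn=∅  M[L0]=70
step 7: P0: load  L1  ⟶  SSS  (L1)  txn=BusRd  M[L1]=50
step 8: P0: load  L2  ⟶  SIS  (L2)  txn=BusRd  M[L2]=90
step 9: P0: load  L2  ⟶  SIS  (L2)  txn=∅  M[L2]=90
step 10: P0: store L2 := 59  ⟶  MII  (L2)  txn=BusUpgr  M[L2]=90
step 11: P1: load  L2  ⟶  SSI  (L2)  txn=BusRd+Flush  M[L2]=59
step 12: P1: store L1 := 64  ⟶  IMI  (L1)  txn=BusUpgr  M[L1]=50
step 13: P1: load  L2  ⟶  SSI  (L2)  txn=∅  M[L2]=59
step 14: P2: load  L1  ⟶  ISS  (L1)  txn=BusRd+Flush  M[L1]=64
step 15: P0: store L0 := 87  ⟶  MII  (L0)  txn=BusUpgr  M[L0]=70
step 16: P2: store L2 := 51  ⟶  IIM  (L2)  txn=BusRdX  M[L2]=59
step 17: P0: load  L2  ⟶  SIS  (L2)  txn=BusRd+Flush  M[L2]=51
step 18: P0: load  L0  ⟶  MII  (L0)  txn=∅  M[L0]=70
step 19: P1: load  L2  ⟶  SSS  (L2)  txn=BusRd  M[L2]=51
step 20: P2: store L2 := 49  ⟶  IIM  (L2)  txn=BusUpgr  M[L2]=51
step 21: P2: load  L1  ⟶  ISS  (L1)  txn=∅  M[L1]=64
step 22: P1: load  L1  ⟶  ISS  (L1)  txn=∅  M[L1]=64
step 23: P0: load  L2  ⟶  SIS  (L2)  txn=BusRd+Flush  M[L2]=49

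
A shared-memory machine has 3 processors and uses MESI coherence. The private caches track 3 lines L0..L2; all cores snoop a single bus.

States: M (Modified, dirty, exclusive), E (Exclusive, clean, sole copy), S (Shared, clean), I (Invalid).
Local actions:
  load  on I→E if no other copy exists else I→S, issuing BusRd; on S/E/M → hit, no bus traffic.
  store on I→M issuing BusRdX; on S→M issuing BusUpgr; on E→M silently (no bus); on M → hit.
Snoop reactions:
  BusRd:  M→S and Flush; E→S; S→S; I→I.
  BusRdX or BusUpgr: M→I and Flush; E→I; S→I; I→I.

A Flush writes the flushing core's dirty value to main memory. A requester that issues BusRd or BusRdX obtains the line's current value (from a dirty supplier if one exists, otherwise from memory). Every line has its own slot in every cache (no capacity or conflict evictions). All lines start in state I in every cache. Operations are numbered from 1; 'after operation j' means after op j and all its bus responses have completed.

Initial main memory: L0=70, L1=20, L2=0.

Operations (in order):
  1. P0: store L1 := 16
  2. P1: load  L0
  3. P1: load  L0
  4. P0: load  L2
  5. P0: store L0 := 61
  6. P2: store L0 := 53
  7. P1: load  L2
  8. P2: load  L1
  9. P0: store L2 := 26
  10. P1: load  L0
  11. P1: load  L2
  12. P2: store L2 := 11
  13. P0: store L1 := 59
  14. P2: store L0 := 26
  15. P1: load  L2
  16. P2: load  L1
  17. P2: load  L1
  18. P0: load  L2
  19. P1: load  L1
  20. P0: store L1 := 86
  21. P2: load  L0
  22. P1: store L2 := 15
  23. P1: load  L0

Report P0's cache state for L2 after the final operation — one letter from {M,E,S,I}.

1. P0: store L1 := 16  bus=[BusRdX]  L1: P0=M P1=I P2=I  mem[L1]=20
2. P1: load  L0  bus=[BusRd]  L0: P0=I P1=E P2=I  mem[L0]=70
3. P1: load  L0  bus=[-]  L0: P0=I P1=E P2=I  mem[L0]=70
4. P0: load  L2  bus=[BusRd]  L2: P0=E P1=I P2=I  mem[L2]=0
5. P0: store L0 := 61  bus=[BusRdX]  L0: P0=M P1=I P2=I  mem[L0]=70
6. P2: store L0 := 53  bus=[BusRdX,Flush]  L0: P0=I P1=I P2=M  mem[L0]=61
7. P1: load  L2  bus=[BusRd]  L2: P0=S P1=S P2=I  mem[L2]=0
8. P2: load  L1  bus=[BusRd,Flush]  L1: P0=S P1=I P2=S  mem[L1]=16
9. P0: store L2 := 26  bus=[BusUpgr]  L2: P0=M P1=I P2=I  mem[L2]=0
10. P1: load  L0  bus=[BusRd,Flush]  L0: P0=I P1=S P2=S  mem[L0]=53
11. P1: load  L2  bus=[BusRd,Flush]  L2: P0=S P1=S P2=I  mem[L2]=26
12. P2: store L2 := 11  bus=[BusRdX]  L2: P0=I P1=I P2=M  mem[L2]=26
13. P0: store L1 := 59  bus=[BusUpgr]  L1: P0=M P1=I P2=I  mem[L1]=16
14. P2: store L0 := 26  bus=[BusUpgr]  L0: P0=I P1=I P2=M  mem[L0]=53
15. P1: load  L2  bus=[BusRd,Flush]  L2: P0=I P1=S P2=S  mem[L2]=11
16. P2: load  L1  bus=[BusRd,Flush]  L1: P0=S P1=I P2=S  mem[L1]=59
17. P2: load  L1  bus=[-]  L1: P0=S P1=I P2=S  mem[L1]=59
18. P0: load  L2  bus=[BusRd]  L2: P0=S P1=S P2=S  mem[L2]=11
19. P1: load  L1  bus=[BusRd]  L1: P0=S P1=S P2=S  mem[L1]=59
20. P0: store L1 := 86  bus=[BusUpgr]  L1: P0=M P1=I P2=I  mem[L1]=59
21. P2: load  L0  bus=[-]  L0: P0=I P1=I P2=M  mem[L0]=53
22. P1: store L2 := 15  bus=[BusUpgr]  L2: P0=I P1=M P2=I  mem[L2]=11
23. P1: load  L0  bus=[BusRd,Flush]  L0: P0=I P1=S P2=S  mem[L0]=26

state = I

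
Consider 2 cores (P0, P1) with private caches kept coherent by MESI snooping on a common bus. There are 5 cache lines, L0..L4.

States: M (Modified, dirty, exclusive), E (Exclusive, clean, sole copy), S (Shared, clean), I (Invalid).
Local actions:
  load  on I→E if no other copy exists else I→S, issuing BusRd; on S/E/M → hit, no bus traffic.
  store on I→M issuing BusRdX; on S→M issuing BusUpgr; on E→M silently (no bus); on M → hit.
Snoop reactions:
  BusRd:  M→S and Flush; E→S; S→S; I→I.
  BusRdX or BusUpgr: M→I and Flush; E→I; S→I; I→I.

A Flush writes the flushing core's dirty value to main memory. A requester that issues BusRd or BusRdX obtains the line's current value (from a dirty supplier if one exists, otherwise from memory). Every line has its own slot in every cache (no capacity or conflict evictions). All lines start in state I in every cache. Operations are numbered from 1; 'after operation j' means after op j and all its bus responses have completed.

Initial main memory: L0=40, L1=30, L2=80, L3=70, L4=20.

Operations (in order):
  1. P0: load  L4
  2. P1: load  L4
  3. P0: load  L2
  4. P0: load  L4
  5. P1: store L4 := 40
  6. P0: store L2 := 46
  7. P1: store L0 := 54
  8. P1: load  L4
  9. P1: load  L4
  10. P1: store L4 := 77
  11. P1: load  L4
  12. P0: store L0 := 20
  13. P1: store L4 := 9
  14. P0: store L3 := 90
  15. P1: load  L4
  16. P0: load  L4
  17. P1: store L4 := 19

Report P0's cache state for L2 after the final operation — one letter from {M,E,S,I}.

  op1 P0: load  L4 → E/I on L4; bus BusRd; mem=20
  op2 P1: load  L4 → S/S on L4; bus BusRd; mem=20
  op3 P0: load  L2 → E/I on L2; bus BusRd; mem=80
  op4 P0: load  L4 → S/S on L4; bus (none); mem=20
  op5 P1: store L4 := 40 → I/M on L4; bus BusUpgr; mem=20
  op6 P0: store L2 := 46 → M/I on L2; bus (none); mem=80
  op7 P1: store L0 := 54 → I/M on L0; bus BusRdX; mem=40
  op8 P1: load  L4 → I/M on L4; bus (none); mem=20
  op9 P1: load  L4 → I/M on L4; bus (none); mem=20
  op10 P1: store L4 := 77 → I/M on L4; bus (none); mem=20
  op11 P1: load  L4 → I/M on L4; bus (none); mem=20
  op12 P0: store L0 := 20 → M/I on L0; bus BusRdX Flush; mem=54
  op13 P1: store L4 := 9 → I/M on L4; bus (none); mem=20
  op14 P0: store L3 := 90 → M/I on L3; bus BusRdX; mem=70
  op15 P1: load  L4 → I/M on L4; bus (none); mem=20
  op16 P0: load  L4 → S/S on L4; bus BusRd Flush; mem=9
  op17 P1: store L4 := 19 → I/M on L4; bus BusUpgr; mem=9

state = M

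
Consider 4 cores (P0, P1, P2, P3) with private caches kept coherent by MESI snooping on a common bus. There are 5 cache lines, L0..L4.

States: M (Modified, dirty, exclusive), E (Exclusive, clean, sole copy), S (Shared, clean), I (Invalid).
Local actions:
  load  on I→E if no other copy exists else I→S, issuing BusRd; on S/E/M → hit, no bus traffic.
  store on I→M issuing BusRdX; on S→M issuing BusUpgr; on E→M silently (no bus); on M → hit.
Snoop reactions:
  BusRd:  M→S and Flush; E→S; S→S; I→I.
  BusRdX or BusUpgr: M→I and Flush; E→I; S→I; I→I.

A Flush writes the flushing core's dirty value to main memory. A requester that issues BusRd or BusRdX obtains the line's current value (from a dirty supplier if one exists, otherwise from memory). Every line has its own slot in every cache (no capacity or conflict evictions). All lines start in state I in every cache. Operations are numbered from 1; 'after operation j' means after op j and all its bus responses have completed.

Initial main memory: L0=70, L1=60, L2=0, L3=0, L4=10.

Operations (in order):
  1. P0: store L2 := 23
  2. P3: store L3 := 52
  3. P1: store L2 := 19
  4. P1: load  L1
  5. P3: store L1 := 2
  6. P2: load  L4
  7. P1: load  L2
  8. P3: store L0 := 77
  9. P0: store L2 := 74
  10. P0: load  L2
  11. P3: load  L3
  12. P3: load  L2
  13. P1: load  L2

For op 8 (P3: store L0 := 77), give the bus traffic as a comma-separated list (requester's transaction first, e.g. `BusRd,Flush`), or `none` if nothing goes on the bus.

bus = BusRdX

[1] P0: store L2 := 23 | P0:M(23), P1:I, P2:I, P3:I | bus: BusRdX
[2] P3: store L3 := 52 | P0:I, P1:I, P2:I, P3:M(52) | bus: BusRdX
[3] P1: store L2 := 19 | P0:I, P1:M(19), P2:I, P3:I | bus: BusRdX,Flush
[4] P1: load  L1 | P0:I, P1:E(60), P2:I, P3:I | bus: BusRd
[5] P3: store L1 := 2 | P0:I, P1:I, P2:I, P3:M(2) | bus: BusRdX
[6] P2: load  L4 | P0:I, P1:I, P2:E(10), P3:I | bus: BusRd
[7] P1: load  L2 | P0:I, P1:M(19), P2:I, P3:I | bus: none
[8] P3: store L0 := 77 | P0:I, P1:I, P2:I, P3:M(77) | bus: BusRdX
[9] P0: store L2 := 74 | P0:M(74), P1:I, P2:I, P3:I | bus: BusRdX,Flush
[10] P0: load  L2 | P0:M(74), P1:I, P2:I, P3:I | bus: none
[11] P3: load  L3 | P0:I, P1:I, P2:I, P3:M(52) | bus: none
[12] P3: load  L2 | P0:S(74), P1:I, P2:I, P3:S(74) | bus: BusRd,Flush
[13] P1: load  L2 | P0:S(74), P1:S(74), P2:I, P3:S(74) | bus: BusRd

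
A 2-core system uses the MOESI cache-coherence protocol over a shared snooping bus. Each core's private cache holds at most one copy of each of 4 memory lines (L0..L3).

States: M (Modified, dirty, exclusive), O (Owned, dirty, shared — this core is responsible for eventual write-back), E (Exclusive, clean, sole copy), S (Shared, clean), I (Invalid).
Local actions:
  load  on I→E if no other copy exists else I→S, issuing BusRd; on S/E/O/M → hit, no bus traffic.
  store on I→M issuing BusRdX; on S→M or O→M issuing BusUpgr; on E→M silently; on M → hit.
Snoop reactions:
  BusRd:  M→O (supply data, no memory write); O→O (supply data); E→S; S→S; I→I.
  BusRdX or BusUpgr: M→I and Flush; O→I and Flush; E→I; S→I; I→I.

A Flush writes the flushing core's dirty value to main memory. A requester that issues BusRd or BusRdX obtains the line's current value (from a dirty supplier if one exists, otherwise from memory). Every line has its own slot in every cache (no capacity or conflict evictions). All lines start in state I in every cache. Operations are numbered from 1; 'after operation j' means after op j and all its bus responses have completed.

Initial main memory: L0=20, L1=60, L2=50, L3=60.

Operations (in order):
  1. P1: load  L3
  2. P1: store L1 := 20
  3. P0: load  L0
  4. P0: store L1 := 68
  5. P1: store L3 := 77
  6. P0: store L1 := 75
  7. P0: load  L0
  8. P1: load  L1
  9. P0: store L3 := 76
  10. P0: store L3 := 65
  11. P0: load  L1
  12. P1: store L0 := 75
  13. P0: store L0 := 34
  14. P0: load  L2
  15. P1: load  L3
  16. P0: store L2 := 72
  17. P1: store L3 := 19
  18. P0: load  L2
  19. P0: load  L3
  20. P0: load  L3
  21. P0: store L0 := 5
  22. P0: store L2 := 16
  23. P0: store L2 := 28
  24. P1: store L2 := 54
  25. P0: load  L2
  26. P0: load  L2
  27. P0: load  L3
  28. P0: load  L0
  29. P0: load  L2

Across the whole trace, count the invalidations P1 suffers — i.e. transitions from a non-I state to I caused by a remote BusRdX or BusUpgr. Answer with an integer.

invalidations = 3

  op1 P1: load  L3 → I/E on L3; bus BusRd; mem=60
  op2 P1: store L1 := 20 → I/M on L1; bus BusRdX; mem=60
  op3 P0: load  L0 → E/I on L0; bus BusRd; mem=20
  op4 P0: store L1 := 68 → M/I on L1; bus BusRdX Flush; mem=20
  op5 P1: store L3 := 77 → I/M on L3; bus (none); mem=60
  op6 P0: store L1 := 75 → M/I on L1; bus (none); mem=20
  op7 P0: load  L0 → E/I on L0; bus (none); mem=20
  op8 P1: load  L1 → O/S on L1; bus BusRd; mem=20
  op9 P0: store L3 := 76 → M/I on L3; bus BusRdX Flush; mem=77
  op10 P0: store L3 := 65 → M/I on L3; bus (none); mem=77
  op11 P0: load  L1 → O/S on L1; bus (none); mem=20
  op12 P1: store L0 := 75 → I/M on L0; bus BusRdX; mem=20
  op13 P0: store L0 := 34 → M/I on L0; bus BusRdX Flush; mem=75
  op14 P0: load  L2 → E/I on L2; bus BusRd; mem=50
  op15 P1: load  L3 → O/S on L3; bus BusRd; mem=77
  op16 P0: store L2 := 72 → M/I on L2; bus (none); mem=50
  op17 P1: store L3 := 19 → I/M on L3; bus BusUpgr Flush; mem=65
  op18 P0: load  L2 → M/I on L2; bus (none); mem=50
  op19 P0: load  L3 → S/O on L3; bus BusRd; mem=65
  op20 P0: load  L3 → S/O on L3; bus (none); mem=65
  op21 P0: store L0 := 5 → M/I on L0; bus (none); mem=75
  op22 P0: store L2 := 16 → M/I on L2; bus (none); mem=50
  op23 P0: store L2 := 28 → M/I on L2; bus (none); mem=50
  op24 P1: store L2 := 54 → I/M on L2; bus BusRdX Flush; mem=28
  op25 P0: load  L2 → S/O on L2; bus BusRd; mem=28
  op26 P0: load  L2 → S/O on L2; bus (none); mem=28
  op27 P0: load  L3 → S/O on L3; bus (none); mem=65
  op28 P0: load  L0 → M/I on L0; bus (none); mem=75
  op29 P0: load  L2 → S/O on L2; bus (none); mem=28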